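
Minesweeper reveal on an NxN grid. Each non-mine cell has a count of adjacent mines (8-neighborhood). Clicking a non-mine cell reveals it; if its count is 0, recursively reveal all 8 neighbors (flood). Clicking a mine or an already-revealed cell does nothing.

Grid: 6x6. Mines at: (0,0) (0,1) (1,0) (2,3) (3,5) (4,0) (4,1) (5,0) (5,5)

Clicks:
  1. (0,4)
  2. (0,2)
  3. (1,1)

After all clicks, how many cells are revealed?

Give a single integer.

Answer: 11

Derivation:
Click 1 (0,4) count=0: revealed 10 new [(0,2) (0,3) (0,4) (0,5) (1,2) (1,3) (1,4) (1,5) (2,4) (2,5)] -> total=10
Click 2 (0,2) count=1: revealed 0 new [(none)] -> total=10
Click 3 (1,1) count=3: revealed 1 new [(1,1)] -> total=11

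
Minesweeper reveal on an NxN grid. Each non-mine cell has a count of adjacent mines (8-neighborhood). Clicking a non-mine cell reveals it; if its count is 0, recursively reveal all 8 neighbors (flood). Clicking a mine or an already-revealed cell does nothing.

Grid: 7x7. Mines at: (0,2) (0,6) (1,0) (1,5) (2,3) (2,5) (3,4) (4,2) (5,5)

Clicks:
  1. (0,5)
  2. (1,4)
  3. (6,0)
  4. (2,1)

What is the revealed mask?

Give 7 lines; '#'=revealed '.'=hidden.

Answer: .....#.
....#..
##.....
##.....
##.....
#####..
#####..

Derivation:
Click 1 (0,5) count=2: revealed 1 new [(0,5)] -> total=1
Click 2 (1,4) count=3: revealed 1 new [(1,4)] -> total=2
Click 3 (6,0) count=0: revealed 16 new [(2,0) (2,1) (3,0) (3,1) (4,0) (4,1) (5,0) (5,1) (5,2) (5,3) (5,4) (6,0) (6,1) (6,2) (6,3) (6,4)] -> total=18
Click 4 (2,1) count=1: revealed 0 new [(none)] -> total=18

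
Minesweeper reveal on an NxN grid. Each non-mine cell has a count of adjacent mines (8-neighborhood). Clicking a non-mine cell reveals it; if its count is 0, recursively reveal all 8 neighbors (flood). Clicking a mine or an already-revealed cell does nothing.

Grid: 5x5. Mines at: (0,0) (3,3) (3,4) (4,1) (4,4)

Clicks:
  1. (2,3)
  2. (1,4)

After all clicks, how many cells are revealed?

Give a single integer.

Click 1 (2,3) count=2: revealed 1 new [(2,3)] -> total=1
Click 2 (1,4) count=0: revealed 16 new [(0,1) (0,2) (0,3) (0,4) (1,0) (1,1) (1,2) (1,3) (1,4) (2,0) (2,1) (2,2) (2,4) (3,0) (3,1) (3,2)] -> total=17

Answer: 17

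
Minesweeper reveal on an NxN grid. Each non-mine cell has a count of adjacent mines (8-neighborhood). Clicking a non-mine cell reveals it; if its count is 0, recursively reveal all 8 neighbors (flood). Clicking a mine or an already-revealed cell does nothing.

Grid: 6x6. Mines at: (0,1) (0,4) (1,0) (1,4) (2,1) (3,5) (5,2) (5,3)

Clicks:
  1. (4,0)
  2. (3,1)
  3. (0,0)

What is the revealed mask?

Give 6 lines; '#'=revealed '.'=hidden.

Answer: #.....
......
......
##....
##....
##....

Derivation:
Click 1 (4,0) count=0: revealed 6 new [(3,0) (3,1) (4,0) (4,1) (5,0) (5,1)] -> total=6
Click 2 (3,1) count=1: revealed 0 new [(none)] -> total=6
Click 3 (0,0) count=2: revealed 1 new [(0,0)] -> total=7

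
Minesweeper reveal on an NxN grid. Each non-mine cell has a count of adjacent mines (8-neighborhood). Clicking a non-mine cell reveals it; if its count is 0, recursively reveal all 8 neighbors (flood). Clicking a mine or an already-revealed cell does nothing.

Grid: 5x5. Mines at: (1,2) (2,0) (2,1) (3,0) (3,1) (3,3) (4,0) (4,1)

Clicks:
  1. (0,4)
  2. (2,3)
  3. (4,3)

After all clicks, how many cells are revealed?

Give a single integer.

Click 1 (0,4) count=0: revealed 6 new [(0,3) (0,4) (1,3) (1,4) (2,3) (2,4)] -> total=6
Click 2 (2,3) count=2: revealed 0 new [(none)] -> total=6
Click 3 (4,3) count=1: revealed 1 new [(4,3)] -> total=7

Answer: 7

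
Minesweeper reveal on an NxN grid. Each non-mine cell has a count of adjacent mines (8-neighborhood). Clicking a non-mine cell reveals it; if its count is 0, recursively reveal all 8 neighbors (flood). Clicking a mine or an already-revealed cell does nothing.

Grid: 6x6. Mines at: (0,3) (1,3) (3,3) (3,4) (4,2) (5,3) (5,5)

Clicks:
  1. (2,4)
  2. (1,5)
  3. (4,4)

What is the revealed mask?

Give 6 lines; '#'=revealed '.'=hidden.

Click 1 (2,4) count=3: revealed 1 new [(2,4)] -> total=1
Click 2 (1,5) count=0: revealed 5 new [(0,4) (0,5) (1,4) (1,5) (2,5)] -> total=6
Click 3 (4,4) count=4: revealed 1 new [(4,4)] -> total=7

Answer: ....##
....##
....##
......
....#.
......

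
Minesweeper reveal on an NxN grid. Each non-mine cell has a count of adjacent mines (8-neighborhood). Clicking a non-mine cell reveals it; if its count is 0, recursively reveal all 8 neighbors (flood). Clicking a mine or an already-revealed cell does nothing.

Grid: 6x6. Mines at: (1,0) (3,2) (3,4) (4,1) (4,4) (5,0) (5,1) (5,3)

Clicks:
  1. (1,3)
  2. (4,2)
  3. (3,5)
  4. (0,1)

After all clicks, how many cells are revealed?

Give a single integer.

Answer: 17

Derivation:
Click 1 (1,3) count=0: revealed 15 new [(0,1) (0,2) (0,3) (0,4) (0,5) (1,1) (1,2) (1,3) (1,4) (1,5) (2,1) (2,2) (2,3) (2,4) (2,5)] -> total=15
Click 2 (4,2) count=4: revealed 1 new [(4,2)] -> total=16
Click 3 (3,5) count=2: revealed 1 new [(3,5)] -> total=17
Click 4 (0,1) count=1: revealed 0 new [(none)] -> total=17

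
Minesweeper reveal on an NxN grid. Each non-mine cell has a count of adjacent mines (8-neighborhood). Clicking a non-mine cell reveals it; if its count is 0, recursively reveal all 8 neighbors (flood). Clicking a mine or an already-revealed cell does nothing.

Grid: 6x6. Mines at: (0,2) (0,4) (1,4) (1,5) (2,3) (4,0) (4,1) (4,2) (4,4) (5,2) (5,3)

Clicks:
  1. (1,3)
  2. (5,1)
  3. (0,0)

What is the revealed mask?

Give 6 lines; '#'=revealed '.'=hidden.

Answer: ##....
####..
###...
###...
......
.#....

Derivation:
Click 1 (1,3) count=4: revealed 1 new [(1,3)] -> total=1
Click 2 (5,1) count=4: revealed 1 new [(5,1)] -> total=2
Click 3 (0,0) count=0: revealed 11 new [(0,0) (0,1) (1,0) (1,1) (1,2) (2,0) (2,1) (2,2) (3,0) (3,1) (3,2)] -> total=13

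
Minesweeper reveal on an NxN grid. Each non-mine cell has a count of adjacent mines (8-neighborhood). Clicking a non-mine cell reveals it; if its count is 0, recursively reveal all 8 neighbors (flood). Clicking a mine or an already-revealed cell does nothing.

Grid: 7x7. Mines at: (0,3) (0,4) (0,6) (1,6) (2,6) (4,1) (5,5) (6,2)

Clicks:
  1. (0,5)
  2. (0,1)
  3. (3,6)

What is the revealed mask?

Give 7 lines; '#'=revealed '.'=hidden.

Answer: ###..#.
######.
######.
#######
..####.
..###..
.......

Derivation:
Click 1 (0,5) count=3: revealed 1 new [(0,5)] -> total=1
Click 2 (0,1) count=0: revealed 28 new [(0,0) (0,1) (0,2) (1,0) (1,1) (1,2) (1,3) (1,4) (1,5) (2,0) (2,1) (2,2) (2,3) (2,4) (2,5) (3,0) (3,1) (3,2) (3,3) (3,4) (3,5) (4,2) (4,3) (4,4) (4,5) (5,2) (5,3) (5,4)] -> total=29
Click 3 (3,6) count=1: revealed 1 new [(3,6)] -> total=30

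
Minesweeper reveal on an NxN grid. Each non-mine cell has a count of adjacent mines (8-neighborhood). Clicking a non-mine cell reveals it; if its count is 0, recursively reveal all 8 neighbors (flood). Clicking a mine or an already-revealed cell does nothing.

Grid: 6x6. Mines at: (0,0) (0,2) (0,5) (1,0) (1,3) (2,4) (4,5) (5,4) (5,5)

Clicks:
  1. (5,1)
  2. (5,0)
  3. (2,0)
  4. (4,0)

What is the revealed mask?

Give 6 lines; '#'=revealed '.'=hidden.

Click 1 (5,1) count=0: revealed 16 new [(2,0) (2,1) (2,2) (2,3) (3,0) (3,1) (3,2) (3,3) (4,0) (4,1) (4,2) (4,3) (5,0) (5,1) (5,2) (5,3)] -> total=16
Click 2 (5,0) count=0: revealed 0 new [(none)] -> total=16
Click 3 (2,0) count=1: revealed 0 new [(none)] -> total=16
Click 4 (4,0) count=0: revealed 0 new [(none)] -> total=16

Answer: ......
......
####..
####..
####..
####..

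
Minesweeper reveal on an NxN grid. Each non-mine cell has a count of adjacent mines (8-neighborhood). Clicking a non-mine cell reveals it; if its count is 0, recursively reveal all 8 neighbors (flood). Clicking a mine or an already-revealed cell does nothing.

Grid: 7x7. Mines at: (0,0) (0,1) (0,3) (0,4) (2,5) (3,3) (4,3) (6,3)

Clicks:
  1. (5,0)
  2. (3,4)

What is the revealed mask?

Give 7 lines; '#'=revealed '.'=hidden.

Answer: .......
###....
###....
###.#..
###....
###....
###....

Derivation:
Click 1 (5,0) count=0: revealed 18 new [(1,0) (1,1) (1,2) (2,0) (2,1) (2,2) (3,0) (3,1) (3,2) (4,0) (4,1) (4,2) (5,0) (5,1) (5,2) (6,0) (6,1) (6,2)] -> total=18
Click 2 (3,4) count=3: revealed 1 new [(3,4)] -> total=19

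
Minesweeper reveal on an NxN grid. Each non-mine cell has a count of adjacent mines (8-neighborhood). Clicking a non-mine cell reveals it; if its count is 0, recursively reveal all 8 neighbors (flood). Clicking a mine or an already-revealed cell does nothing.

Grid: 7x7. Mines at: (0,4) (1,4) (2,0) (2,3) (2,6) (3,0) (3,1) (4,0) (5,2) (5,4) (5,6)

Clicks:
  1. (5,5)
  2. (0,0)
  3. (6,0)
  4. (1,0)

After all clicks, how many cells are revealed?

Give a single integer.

Click 1 (5,5) count=2: revealed 1 new [(5,5)] -> total=1
Click 2 (0,0) count=0: revealed 8 new [(0,0) (0,1) (0,2) (0,3) (1,0) (1,1) (1,2) (1,3)] -> total=9
Click 3 (6,0) count=0: revealed 4 new [(5,0) (5,1) (6,0) (6,1)] -> total=13
Click 4 (1,0) count=1: revealed 0 new [(none)] -> total=13

Answer: 13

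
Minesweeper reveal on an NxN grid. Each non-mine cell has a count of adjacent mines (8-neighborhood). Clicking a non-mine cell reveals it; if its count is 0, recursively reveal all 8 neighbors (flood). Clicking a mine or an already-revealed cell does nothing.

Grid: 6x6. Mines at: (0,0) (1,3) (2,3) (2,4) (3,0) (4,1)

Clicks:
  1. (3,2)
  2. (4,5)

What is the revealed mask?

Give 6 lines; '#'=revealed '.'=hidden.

Answer: ......
......
......
..####
..####
..####

Derivation:
Click 1 (3,2) count=2: revealed 1 new [(3,2)] -> total=1
Click 2 (4,5) count=0: revealed 11 new [(3,3) (3,4) (3,5) (4,2) (4,3) (4,4) (4,5) (5,2) (5,3) (5,4) (5,5)] -> total=12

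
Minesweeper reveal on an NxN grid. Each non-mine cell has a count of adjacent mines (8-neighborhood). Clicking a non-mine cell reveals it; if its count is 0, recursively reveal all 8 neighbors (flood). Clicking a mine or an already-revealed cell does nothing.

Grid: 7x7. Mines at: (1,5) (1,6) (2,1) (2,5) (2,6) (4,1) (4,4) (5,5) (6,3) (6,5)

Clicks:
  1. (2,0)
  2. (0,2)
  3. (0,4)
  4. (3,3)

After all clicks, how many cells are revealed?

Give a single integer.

Click 1 (2,0) count=1: revealed 1 new [(2,0)] -> total=1
Click 2 (0,2) count=0: revealed 16 new [(0,0) (0,1) (0,2) (0,3) (0,4) (1,0) (1,1) (1,2) (1,3) (1,4) (2,2) (2,3) (2,4) (3,2) (3,3) (3,4)] -> total=17
Click 3 (0,4) count=1: revealed 0 new [(none)] -> total=17
Click 4 (3,3) count=1: revealed 0 new [(none)] -> total=17

Answer: 17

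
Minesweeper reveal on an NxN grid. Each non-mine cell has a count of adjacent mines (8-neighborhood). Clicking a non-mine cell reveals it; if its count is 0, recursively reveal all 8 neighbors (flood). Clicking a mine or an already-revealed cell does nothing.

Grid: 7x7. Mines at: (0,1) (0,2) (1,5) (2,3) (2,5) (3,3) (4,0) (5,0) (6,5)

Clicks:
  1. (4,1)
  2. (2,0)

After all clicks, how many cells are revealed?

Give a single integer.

Click 1 (4,1) count=2: revealed 1 new [(4,1)] -> total=1
Click 2 (2,0) count=0: revealed 9 new [(1,0) (1,1) (1,2) (2,0) (2,1) (2,2) (3,0) (3,1) (3,2)] -> total=10

Answer: 10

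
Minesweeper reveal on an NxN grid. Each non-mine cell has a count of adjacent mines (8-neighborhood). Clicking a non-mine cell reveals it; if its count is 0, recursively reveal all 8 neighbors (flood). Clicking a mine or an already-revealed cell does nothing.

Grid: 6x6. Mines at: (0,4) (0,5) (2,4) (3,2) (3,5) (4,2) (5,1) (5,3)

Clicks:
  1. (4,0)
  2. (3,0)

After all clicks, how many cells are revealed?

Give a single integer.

Click 1 (4,0) count=1: revealed 1 new [(4,0)] -> total=1
Click 2 (3,0) count=0: revealed 15 new [(0,0) (0,1) (0,2) (0,3) (1,0) (1,1) (1,2) (1,3) (2,0) (2,1) (2,2) (2,3) (3,0) (3,1) (4,1)] -> total=16

Answer: 16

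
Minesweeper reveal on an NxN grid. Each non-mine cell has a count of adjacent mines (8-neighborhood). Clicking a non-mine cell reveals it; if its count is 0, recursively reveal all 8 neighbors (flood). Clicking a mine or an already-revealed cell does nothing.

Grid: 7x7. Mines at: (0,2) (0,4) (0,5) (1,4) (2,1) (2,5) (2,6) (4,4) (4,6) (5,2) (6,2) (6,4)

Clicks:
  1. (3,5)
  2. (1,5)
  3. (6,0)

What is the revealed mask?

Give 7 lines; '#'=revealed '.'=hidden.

Answer: .......
.....#.
.......
##...#.
##.....
##.....
##.....

Derivation:
Click 1 (3,5) count=4: revealed 1 new [(3,5)] -> total=1
Click 2 (1,5) count=5: revealed 1 new [(1,5)] -> total=2
Click 3 (6,0) count=0: revealed 8 new [(3,0) (3,1) (4,0) (4,1) (5,0) (5,1) (6,0) (6,1)] -> total=10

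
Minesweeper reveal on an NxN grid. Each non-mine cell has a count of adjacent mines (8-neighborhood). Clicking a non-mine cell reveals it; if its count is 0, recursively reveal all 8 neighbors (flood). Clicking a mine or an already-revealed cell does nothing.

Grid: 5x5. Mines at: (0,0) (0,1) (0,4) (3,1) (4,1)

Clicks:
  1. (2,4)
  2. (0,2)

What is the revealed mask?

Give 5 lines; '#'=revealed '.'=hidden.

Answer: ..#..
..###
..###
..###
..###

Derivation:
Click 1 (2,4) count=0: revealed 12 new [(1,2) (1,3) (1,4) (2,2) (2,3) (2,4) (3,2) (3,3) (3,4) (4,2) (4,3) (4,4)] -> total=12
Click 2 (0,2) count=1: revealed 1 new [(0,2)] -> total=13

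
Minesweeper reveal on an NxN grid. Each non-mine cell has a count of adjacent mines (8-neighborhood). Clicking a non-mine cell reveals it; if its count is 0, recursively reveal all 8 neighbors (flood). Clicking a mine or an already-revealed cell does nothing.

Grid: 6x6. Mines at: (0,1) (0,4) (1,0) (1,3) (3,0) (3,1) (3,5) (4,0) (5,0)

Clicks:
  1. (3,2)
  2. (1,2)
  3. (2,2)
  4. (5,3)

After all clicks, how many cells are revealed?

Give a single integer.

Answer: 17

Derivation:
Click 1 (3,2) count=1: revealed 1 new [(3,2)] -> total=1
Click 2 (1,2) count=2: revealed 1 new [(1,2)] -> total=2
Click 3 (2,2) count=2: revealed 1 new [(2,2)] -> total=3
Click 4 (5,3) count=0: revealed 14 new [(2,3) (2,4) (3,3) (3,4) (4,1) (4,2) (4,3) (4,4) (4,5) (5,1) (5,2) (5,3) (5,4) (5,5)] -> total=17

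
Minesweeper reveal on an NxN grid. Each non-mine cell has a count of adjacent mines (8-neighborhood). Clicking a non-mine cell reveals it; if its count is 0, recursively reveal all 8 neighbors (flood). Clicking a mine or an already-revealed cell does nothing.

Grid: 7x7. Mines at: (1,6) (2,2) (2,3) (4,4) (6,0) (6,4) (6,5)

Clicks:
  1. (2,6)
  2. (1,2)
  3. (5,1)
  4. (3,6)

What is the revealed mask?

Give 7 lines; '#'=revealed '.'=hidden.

Answer: .......
..#....
.....##
.....##
.....##
.#...##
.......

Derivation:
Click 1 (2,6) count=1: revealed 1 new [(2,6)] -> total=1
Click 2 (1,2) count=2: revealed 1 new [(1,2)] -> total=2
Click 3 (5,1) count=1: revealed 1 new [(5,1)] -> total=3
Click 4 (3,6) count=0: revealed 7 new [(2,5) (3,5) (3,6) (4,5) (4,6) (5,5) (5,6)] -> total=10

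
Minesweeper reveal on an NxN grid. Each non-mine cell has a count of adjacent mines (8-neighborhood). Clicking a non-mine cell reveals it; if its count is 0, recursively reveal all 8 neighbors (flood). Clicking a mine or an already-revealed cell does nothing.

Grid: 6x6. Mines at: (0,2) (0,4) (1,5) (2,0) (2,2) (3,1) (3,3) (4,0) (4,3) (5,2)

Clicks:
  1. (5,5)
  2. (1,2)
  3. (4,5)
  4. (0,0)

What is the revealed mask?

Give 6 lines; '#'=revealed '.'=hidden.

Click 1 (5,5) count=0: revealed 8 new [(2,4) (2,5) (3,4) (3,5) (4,4) (4,5) (5,4) (5,5)] -> total=8
Click 2 (1,2) count=2: revealed 1 new [(1,2)] -> total=9
Click 3 (4,5) count=0: revealed 0 new [(none)] -> total=9
Click 4 (0,0) count=0: revealed 4 new [(0,0) (0,1) (1,0) (1,1)] -> total=13

Answer: ##....
###...
....##
....##
....##
....##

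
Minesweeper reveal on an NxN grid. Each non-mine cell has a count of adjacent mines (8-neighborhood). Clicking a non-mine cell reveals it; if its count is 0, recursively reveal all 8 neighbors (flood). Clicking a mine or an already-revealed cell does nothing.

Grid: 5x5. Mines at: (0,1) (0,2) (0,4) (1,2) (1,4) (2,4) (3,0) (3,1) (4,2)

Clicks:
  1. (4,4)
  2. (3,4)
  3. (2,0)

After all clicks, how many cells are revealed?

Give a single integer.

Click 1 (4,4) count=0: revealed 4 new [(3,3) (3,4) (4,3) (4,4)] -> total=4
Click 2 (3,4) count=1: revealed 0 new [(none)] -> total=4
Click 3 (2,0) count=2: revealed 1 new [(2,0)] -> total=5

Answer: 5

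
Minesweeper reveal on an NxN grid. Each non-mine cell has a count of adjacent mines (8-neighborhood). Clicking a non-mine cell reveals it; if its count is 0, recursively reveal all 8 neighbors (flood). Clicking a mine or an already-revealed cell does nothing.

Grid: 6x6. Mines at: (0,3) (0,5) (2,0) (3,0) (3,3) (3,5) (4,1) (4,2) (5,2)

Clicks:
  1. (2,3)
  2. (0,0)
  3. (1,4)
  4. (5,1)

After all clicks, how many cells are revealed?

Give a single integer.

Answer: 9

Derivation:
Click 1 (2,3) count=1: revealed 1 new [(2,3)] -> total=1
Click 2 (0,0) count=0: revealed 6 new [(0,0) (0,1) (0,2) (1,0) (1,1) (1,2)] -> total=7
Click 3 (1,4) count=2: revealed 1 new [(1,4)] -> total=8
Click 4 (5,1) count=3: revealed 1 new [(5,1)] -> total=9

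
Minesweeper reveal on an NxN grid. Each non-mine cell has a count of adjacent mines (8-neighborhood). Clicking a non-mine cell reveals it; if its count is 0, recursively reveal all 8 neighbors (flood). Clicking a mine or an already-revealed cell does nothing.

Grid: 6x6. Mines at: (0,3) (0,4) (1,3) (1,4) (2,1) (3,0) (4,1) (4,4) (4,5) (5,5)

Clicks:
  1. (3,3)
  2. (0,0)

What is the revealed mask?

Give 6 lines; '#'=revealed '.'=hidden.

Click 1 (3,3) count=1: revealed 1 new [(3,3)] -> total=1
Click 2 (0,0) count=0: revealed 6 new [(0,0) (0,1) (0,2) (1,0) (1,1) (1,2)] -> total=7

Answer: ###...
###...
......
...#..
......
......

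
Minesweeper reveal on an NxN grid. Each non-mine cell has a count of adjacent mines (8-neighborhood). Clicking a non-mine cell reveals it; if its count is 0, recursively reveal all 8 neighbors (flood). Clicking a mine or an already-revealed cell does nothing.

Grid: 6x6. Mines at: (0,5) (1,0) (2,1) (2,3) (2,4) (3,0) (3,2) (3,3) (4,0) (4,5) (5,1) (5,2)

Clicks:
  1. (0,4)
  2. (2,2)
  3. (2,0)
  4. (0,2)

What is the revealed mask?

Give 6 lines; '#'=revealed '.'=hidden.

Answer: .####.
.####.
#.#...
......
......
......

Derivation:
Click 1 (0,4) count=1: revealed 1 new [(0,4)] -> total=1
Click 2 (2,2) count=4: revealed 1 new [(2,2)] -> total=2
Click 3 (2,0) count=3: revealed 1 new [(2,0)] -> total=3
Click 4 (0,2) count=0: revealed 7 new [(0,1) (0,2) (0,3) (1,1) (1,2) (1,3) (1,4)] -> total=10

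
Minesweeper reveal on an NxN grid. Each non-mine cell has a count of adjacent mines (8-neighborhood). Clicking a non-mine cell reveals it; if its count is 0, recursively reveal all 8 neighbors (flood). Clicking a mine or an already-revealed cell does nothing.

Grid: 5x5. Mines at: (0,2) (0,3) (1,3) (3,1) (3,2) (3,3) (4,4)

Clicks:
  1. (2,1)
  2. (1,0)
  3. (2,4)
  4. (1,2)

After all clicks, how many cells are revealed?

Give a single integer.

Click 1 (2,1) count=2: revealed 1 new [(2,1)] -> total=1
Click 2 (1,0) count=0: revealed 5 new [(0,0) (0,1) (1,0) (1,1) (2,0)] -> total=6
Click 3 (2,4) count=2: revealed 1 new [(2,4)] -> total=7
Click 4 (1,2) count=3: revealed 1 new [(1,2)] -> total=8

Answer: 8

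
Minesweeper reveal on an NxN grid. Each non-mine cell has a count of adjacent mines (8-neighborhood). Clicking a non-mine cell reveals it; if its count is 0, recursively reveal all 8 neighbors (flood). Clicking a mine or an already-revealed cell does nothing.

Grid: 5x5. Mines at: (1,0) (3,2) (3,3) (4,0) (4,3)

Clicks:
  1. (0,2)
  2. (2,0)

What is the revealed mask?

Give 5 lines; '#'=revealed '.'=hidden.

Answer: .####
.####
#####
.....
.....

Derivation:
Click 1 (0,2) count=0: revealed 12 new [(0,1) (0,2) (0,3) (0,4) (1,1) (1,2) (1,3) (1,4) (2,1) (2,2) (2,3) (2,4)] -> total=12
Click 2 (2,0) count=1: revealed 1 new [(2,0)] -> total=13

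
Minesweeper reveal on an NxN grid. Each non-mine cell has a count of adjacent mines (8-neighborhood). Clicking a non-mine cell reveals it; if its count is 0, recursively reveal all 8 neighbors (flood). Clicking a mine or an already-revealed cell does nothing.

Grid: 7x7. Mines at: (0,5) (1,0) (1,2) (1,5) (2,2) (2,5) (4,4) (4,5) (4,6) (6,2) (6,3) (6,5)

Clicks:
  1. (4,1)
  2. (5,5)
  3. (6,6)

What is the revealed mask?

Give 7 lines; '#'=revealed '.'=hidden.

Answer: .......
.......
##.....
####...
####...
####.#.
##....#

Derivation:
Click 1 (4,1) count=0: revealed 16 new [(2,0) (2,1) (3,0) (3,1) (3,2) (3,3) (4,0) (4,1) (4,2) (4,3) (5,0) (5,1) (5,2) (5,3) (6,0) (6,1)] -> total=16
Click 2 (5,5) count=4: revealed 1 new [(5,5)] -> total=17
Click 3 (6,6) count=1: revealed 1 new [(6,6)] -> total=18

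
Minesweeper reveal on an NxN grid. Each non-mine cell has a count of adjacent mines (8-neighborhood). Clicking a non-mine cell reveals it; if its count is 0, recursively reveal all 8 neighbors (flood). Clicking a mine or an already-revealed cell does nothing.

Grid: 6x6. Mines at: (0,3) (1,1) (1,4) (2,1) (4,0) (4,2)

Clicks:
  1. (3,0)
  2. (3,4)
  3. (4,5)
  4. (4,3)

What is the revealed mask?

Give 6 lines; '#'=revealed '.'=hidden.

Answer: ......
......
...###
#..###
...###
...###

Derivation:
Click 1 (3,0) count=2: revealed 1 new [(3,0)] -> total=1
Click 2 (3,4) count=0: revealed 12 new [(2,3) (2,4) (2,5) (3,3) (3,4) (3,5) (4,3) (4,4) (4,5) (5,3) (5,4) (5,5)] -> total=13
Click 3 (4,5) count=0: revealed 0 new [(none)] -> total=13
Click 4 (4,3) count=1: revealed 0 new [(none)] -> total=13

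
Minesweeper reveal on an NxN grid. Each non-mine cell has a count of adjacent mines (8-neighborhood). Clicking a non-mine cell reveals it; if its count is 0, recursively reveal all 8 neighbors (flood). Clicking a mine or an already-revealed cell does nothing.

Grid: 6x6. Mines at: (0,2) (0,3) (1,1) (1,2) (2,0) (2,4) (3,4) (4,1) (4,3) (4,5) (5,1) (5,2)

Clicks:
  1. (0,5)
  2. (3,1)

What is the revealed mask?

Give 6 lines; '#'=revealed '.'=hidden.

Answer: ....##
....##
......
.#....
......
......

Derivation:
Click 1 (0,5) count=0: revealed 4 new [(0,4) (0,5) (1,4) (1,5)] -> total=4
Click 2 (3,1) count=2: revealed 1 new [(3,1)] -> total=5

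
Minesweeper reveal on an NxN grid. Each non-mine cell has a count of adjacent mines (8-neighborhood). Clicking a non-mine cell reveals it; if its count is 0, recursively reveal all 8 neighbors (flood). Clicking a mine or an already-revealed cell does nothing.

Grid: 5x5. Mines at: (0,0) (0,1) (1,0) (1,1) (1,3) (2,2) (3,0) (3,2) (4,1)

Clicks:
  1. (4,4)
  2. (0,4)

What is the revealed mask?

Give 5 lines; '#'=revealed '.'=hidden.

Click 1 (4,4) count=0: revealed 6 new [(2,3) (2,4) (3,3) (3,4) (4,3) (4,4)] -> total=6
Click 2 (0,4) count=1: revealed 1 new [(0,4)] -> total=7

Answer: ....#
.....
...##
...##
...##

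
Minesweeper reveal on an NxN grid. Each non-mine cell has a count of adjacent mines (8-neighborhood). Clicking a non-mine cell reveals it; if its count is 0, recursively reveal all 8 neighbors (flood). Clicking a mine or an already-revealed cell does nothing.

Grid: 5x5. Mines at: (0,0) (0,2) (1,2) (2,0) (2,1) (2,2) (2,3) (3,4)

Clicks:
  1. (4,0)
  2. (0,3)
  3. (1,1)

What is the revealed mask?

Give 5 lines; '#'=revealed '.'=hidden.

Answer: ...#.
.#...
.....
####.
####.

Derivation:
Click 1 (4,0) count=0: revealed 8 new [(3,0) (3,1) (3,2) (3,3) (4,0) (4,1) (4,2) (4,3)] -> total=8
Click 2 (0,3) count=2: revealed 1 new [(0,3)] -> total=9
Click 3 (1,1) count=6: revealed 1 new [(1,1)] -> total=10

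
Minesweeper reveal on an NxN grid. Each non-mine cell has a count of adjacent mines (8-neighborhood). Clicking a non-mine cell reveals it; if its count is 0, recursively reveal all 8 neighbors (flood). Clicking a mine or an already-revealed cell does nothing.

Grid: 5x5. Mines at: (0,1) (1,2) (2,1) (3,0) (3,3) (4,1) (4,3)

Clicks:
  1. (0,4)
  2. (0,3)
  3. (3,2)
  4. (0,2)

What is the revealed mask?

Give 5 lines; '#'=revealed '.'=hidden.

Answer: ..###
...##
...##
..#..
.....

Derivation:
Click 1 (0,4) count=0: revealed 6 new [(0,3) (0,4) (1,3) (1,4) (2,3) (2,4)] -> total=6
Click 2 (0,3) count=1: revealed 0 new [(none)] -> total=6
Click 3 (3,2) count=4: revealed 1 new [(3,2)] -> total=7
Click 4 (0,2) count=2: revealed 1 new [(0,2)] -> total=8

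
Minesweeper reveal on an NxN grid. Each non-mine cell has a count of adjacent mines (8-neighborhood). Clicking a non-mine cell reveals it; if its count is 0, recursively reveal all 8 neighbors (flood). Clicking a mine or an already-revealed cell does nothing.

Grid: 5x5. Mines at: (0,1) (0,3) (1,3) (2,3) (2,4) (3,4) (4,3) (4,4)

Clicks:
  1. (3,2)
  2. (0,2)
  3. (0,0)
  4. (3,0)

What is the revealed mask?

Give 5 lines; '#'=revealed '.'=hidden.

Click 1 (3,2) count=2: revealed 1 new [(3,2)] -> total=1
Click 2 (0,2) count=3: revealed 1 new [(0,2)] -> total=2
Click 3 (0,0) count=1: revealed 1 new [(0,0)] -> total=3
Click 4 (3,0) count=0: revealed 11 new [(1,0) (1,1) (1,2) (2,0) (2,1) (2,2) (3,0) (3,1) (4,0) (4,1) (4,2)] -> total=14

Answer: #.#..
###..
###..
###..
###..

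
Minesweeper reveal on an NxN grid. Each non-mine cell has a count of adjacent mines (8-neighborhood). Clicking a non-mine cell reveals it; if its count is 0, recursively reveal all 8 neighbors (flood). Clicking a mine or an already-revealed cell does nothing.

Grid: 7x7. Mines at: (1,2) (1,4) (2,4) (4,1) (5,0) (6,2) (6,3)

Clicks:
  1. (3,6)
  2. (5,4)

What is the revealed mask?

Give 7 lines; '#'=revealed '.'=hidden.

Answer: .....##
.....##
.....##
..#####
..#####
..#####
....###

Derivation:
Click 1 (3,6) count=0: revealed 24 new [(0,5) (0,6) (1,5) (1,6) (2,5) (2,6) (3,2) (3,3) (3,4) (3,5) (3,6) (4,2) (4,3) (4,4) (4,5) (4,6) (5,2) (5,3) (5,4) (5,5) (5,6) (6,4) (6,5) (6,6)] -> total=24
Click 2 (5,4) count=1: revealed 0 new [(none)] -> total=24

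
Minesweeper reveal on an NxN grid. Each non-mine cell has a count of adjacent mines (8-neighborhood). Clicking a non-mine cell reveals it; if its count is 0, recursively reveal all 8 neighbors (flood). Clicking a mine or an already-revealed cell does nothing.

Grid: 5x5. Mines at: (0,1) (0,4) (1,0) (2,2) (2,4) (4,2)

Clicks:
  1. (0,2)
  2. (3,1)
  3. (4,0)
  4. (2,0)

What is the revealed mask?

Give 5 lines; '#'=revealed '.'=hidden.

Click 1 (0,2) count=1: revealed 1 new [(0,2)] -> total=1
Click 2 (3,1) count=2: revealed 1 new [(3,1)] -> total=2
Click 3 (4,0) count=0: revealed 5 new [(2,0) (2,1) (3,0) (4,0) (4,1)] -> total=7
Click 4 (2,0) count=1: revealed 0 new [(none)] -> total=7

Answer: ..#..
.....
##...
##...
##...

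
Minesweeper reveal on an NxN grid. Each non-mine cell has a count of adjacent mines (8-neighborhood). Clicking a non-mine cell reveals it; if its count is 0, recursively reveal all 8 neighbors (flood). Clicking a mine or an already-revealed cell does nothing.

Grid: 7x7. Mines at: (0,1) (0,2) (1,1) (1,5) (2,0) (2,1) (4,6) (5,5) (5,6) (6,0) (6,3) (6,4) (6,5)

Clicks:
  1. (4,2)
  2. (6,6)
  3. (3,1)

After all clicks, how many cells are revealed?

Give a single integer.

Answer: 25

Derivation:
Click 1 (4,2) count=0: revealed 24 new [(1,2) (1,3) (1,4) (2,2) (2,3) (2,4) (2,5) (3,0) (3,1) (3,2) (3,3) (3,4) (3,5) (4,0) (4,1) (4,2) (4,3) (4,4) (4,5) (5,0) (5,1) (5,2) (5,3) (5,4)] -> total=24
Click 2 (6,6) count=3: revealed 1 new [(6,6)] -> total=25
Click 3 (3,1) count=2: revealed 0 new [(none)] -> total=25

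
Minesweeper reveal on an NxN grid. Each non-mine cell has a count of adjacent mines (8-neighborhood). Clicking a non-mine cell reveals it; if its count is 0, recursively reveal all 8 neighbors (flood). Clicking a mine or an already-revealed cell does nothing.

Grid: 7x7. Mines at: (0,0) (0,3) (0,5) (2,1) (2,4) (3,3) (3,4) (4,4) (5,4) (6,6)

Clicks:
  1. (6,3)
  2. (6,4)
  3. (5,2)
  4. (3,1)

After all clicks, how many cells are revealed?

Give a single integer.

Click 1 (6,3) count=1: revealed 1 new [(6,3)] -> total=1
Click 2 (6,4) count=1: revealed 1 new [(6,4)] -> total=2
Click 3 (5,2) count=0: revealed 14 new [(3,0) (3,1) (3,2) (4,0) (4,1) (4,2) (4,3) (5,0) (5,1) (5,2) (5,3) (6,0) (6,1) (6,2)] -> total=16
Click 4 (3,1) count=1: revealed 0 new [(none)] -> total=16

Answer: 16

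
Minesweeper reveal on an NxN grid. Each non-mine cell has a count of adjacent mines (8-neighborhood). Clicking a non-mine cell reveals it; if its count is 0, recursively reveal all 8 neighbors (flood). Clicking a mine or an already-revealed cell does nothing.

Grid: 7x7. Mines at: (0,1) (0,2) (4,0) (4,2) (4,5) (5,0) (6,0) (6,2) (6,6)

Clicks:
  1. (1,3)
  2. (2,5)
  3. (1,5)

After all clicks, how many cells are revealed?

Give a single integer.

Click 1 (1,3) count=1: revealed 1 new [(1,3)] -> total=1
Click 2 (2,5) count=0: revealed 24 new [(0,3) (0,4) (0,5) (0,6) (1,0) (1,1) (1,2) (1,4) (1,5) (1,6) (2,0) (2,1) (2,2) (2,3) (2,4) (2,5) (2,6) (3,0) (3,1) (3,2) (3,3) (3,4) (3,5) (3,6)] -> total=25
Click 3 (1,5) count=0: revealed 0 new [(none)] -> total=25

Answer: 25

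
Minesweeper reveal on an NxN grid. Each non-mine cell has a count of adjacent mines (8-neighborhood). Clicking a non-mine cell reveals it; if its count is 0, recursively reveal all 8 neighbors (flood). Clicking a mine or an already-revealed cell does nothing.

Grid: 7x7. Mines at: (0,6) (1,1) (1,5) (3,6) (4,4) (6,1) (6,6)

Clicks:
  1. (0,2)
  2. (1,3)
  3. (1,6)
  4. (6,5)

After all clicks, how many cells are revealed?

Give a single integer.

Click 1 (0,2) count=1: revealed 1 new [(0,2)] -> total=1
Click 2 (1,3) count=0: revealed 23 new [(0,3) (0,4) (1,2) (1,3) (1,4) (2,0) (2,1) (2,2) (2,3) (2,4) (3,0) (3,1) (3,2) (3,3) (3,4) (4,0) (4,1) (4,2) (4,3) (5,0) (5,1) (5,2) (5,3)] -> total=24
Click 3 (1,6) count=2: revealed 1 new [(1,6)] -> total=25
Click 4 (6,5) count=1: revealed 1 new [(6,5)] -> total=26

Answer: 26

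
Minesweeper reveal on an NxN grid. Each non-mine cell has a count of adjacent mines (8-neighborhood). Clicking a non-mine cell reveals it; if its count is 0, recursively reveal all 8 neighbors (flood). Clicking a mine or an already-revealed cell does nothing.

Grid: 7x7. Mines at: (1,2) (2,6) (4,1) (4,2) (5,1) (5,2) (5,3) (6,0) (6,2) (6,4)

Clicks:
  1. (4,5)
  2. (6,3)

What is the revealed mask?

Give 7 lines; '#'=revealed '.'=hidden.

Answer: ...####
...####
...###.
...####
...####
....###
...#.##

Derivation:
Click 1 (4,5) count=0: revealed 24 new [(0,3) (0,4) (0,5) (0,6) (1,3) (1,4) (1,5) (1,6) (2,3) (2,4) (2,5) (3,3) (3,4) (3,5) (3,6) (4,3) (4,4) (4,5) (4,6) (5,4) (5,5) (5,6) (6,5) (6,6)] -> total=24
Click 2 (6,3) count=4: revealed 1 new [(6,3)] -> total=25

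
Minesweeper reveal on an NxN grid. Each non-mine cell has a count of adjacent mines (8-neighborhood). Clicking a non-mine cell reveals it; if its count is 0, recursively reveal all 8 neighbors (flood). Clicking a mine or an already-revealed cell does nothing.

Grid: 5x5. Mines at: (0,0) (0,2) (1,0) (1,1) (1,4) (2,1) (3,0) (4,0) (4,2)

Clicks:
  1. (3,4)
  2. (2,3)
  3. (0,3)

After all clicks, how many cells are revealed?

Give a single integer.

Click 1 (3,4) count=0: revealed 6 new [(2,3) (2,4) (3,3) (3,4) (4,3) (4,4)] -> total=6
Click 2 (2,3) count=1: revealed 0 new [(none)] -> total=6
Click 3 (0,3) count=2: revealed 1 new [(0,3)] -> total=7

Answer: 7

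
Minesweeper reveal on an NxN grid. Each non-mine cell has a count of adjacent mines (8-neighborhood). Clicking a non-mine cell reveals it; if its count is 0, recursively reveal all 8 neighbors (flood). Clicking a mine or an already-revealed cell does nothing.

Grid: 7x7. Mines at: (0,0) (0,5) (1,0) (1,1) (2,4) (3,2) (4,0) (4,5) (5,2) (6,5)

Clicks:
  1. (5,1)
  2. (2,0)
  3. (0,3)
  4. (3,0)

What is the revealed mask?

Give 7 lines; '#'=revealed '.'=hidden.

Click 1 (5,1) count=2: revealed 1 new [(5,1)] -> total=1
Click 2 (2,0) count=2: revealed 1 new [(2,0)] -> total=2
Click 3 (0,3) count=0: revealed 6 new [(0,2) (0,3) (0,4) (1,2) (1,3) (1,4)] -> total=8
Click 4 (3,0) count=1: revealed 1 new [(3,0)] -> total=9

Answer: ..###..
..###..
#......
#......
.......
.#.....
.......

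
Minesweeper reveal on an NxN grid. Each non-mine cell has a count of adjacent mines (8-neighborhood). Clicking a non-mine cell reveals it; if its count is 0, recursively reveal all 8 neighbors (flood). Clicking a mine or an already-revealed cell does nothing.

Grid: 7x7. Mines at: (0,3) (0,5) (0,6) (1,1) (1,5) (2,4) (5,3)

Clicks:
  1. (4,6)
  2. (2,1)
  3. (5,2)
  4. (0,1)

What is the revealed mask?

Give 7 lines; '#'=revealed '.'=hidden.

Answer: .#.....
.......
.#...##
....###
....###
..#.###
....###

Derivation:
Click 1 (4,6) count=0: revealed 14 new [(2,5) (2,6) (3,4) (3,5) (3,6) (4,4) (4,5) (4,6) (5,4) (5,5) (5,6) (6,4) (6,5) (6,6)] -> total=14
Click 2 (2,1) count=1: revealed 1 new [(2,1)] -> total=15
Click 3 (5,2) count=1: revealed 1 new [(5,2)] -> total=16
Click 4 (0,1) count=1: revealed 1 new [(0,1)] -> total=17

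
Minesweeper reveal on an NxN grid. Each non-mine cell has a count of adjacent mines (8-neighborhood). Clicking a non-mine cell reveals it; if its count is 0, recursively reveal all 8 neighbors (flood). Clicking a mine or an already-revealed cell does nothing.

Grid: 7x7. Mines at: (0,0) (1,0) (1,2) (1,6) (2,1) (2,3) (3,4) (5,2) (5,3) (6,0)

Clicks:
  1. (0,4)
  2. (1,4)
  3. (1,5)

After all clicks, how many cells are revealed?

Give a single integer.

Answer: 6

Derivation:
Click 1 (0,4) count=0: revealed 6 new [(0,3) (0,4) (0,5) (1,3) (1,4) (1,5)] -> total=6
Click 2 (1,4) count=1: revealed 0 new [(none)] -> total=6
Click 3 (1,5) count=1: revealed 0 new [(none)] -> total=6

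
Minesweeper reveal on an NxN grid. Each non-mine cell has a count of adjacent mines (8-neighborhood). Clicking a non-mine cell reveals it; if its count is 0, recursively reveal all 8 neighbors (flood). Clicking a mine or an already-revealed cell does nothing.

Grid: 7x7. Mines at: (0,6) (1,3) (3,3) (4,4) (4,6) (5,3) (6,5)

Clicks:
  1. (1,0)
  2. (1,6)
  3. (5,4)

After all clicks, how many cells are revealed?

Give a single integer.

Click 1 (1,0) count=0: revealed 21 new [(0,0) (0,1) (0,2) (1,0) (1,1) (1,2) (2,0) (2,1) (2,2) (3,0) (3,1) (3,2) (4,0) (4,1) (4,2) (5,0) (5,1) (5,2) (6,0) (6,1) (6,2)] -> total=21
Click 2 (1,6) count=1: revealed 1 new [(1,6)] -> total=22
Click 3 (5,4) count=3: revealed 1 new [(5,4)] -> total=23

Answer: 23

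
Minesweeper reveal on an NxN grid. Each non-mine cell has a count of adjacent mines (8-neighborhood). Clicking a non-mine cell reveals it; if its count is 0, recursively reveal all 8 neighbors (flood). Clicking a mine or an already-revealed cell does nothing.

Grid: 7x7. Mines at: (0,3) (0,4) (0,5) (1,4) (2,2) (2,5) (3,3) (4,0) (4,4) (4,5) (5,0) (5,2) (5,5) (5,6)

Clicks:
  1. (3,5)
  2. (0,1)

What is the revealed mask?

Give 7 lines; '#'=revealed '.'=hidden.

Answer: ###....
###....
##.....
##...#.
.......
.......
.......

Derivation:
Click 1 (3,5) count=3: revealed 1 new [(3,5)] -> total=1
Click 2 (0,1) count=0: revealed 10 new [(0,0) (0,1) (0,2) (1,0) (1,1) (1,2) (2,0) (2,1) (3,0) (3,1)] -> total=11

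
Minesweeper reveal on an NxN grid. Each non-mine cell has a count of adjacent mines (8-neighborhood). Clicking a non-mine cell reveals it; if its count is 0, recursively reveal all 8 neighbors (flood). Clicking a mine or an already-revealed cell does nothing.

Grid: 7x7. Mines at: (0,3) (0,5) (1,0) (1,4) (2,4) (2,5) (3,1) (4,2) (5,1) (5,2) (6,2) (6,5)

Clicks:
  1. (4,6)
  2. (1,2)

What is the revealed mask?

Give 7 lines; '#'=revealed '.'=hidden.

Click 1 (4,6) count=0: revealed 12 new [(3,3) (3,4) (3,5) (3,6) (4,3) (4,4) (4,5) (4,6) (5,3) (5,4) (5,5) (5,6)] -> total=12
Click 2 (1,2) count=1: revealed 1 new [(1,2)] -> total=13

Answer: .......
..#....
.......
...####
...####
...####
.......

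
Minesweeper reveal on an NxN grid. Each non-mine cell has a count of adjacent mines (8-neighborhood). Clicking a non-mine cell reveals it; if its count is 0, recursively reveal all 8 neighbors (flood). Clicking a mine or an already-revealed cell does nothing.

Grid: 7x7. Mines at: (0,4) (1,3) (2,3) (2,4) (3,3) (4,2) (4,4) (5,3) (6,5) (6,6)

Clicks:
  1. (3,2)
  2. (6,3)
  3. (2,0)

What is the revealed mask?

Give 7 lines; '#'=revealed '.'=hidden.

Answer: ###....
###....
###....
###....
##.....
###....
####...

Derivation:
Click 1 (3,2) count=3: revealed 1 new [(3,2)] -> total=1
Click 2 (6,3) count=1: revealed 1 new [(6,3)] -> total=2
Click 3 (2,0) count=0: revealed 19 new [(0,0) (0,1) (0,2) (1,0) (1,1) (1,2) (2,0) (2,1) (2,2) (3,0) (3,1) (4,0) (4,1) (5,0) (5,1) (5,2) (6,0) (6,1) (6,2)] -> total=21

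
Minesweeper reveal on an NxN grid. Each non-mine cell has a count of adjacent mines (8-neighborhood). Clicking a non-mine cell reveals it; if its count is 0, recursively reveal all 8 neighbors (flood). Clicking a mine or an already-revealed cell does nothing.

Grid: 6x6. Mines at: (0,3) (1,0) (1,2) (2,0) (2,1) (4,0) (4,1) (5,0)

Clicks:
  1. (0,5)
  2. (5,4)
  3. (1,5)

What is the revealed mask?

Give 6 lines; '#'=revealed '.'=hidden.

Answer: ....##
...###
..####
..####
..####
..####

Derivation:
Click 1 (0,5) count=0: revealed 21 new [(0,4) (0,5) (1,3) (1,4) (1,5) (2,2) (2,3) (2,4) (2,5) (3,2) (3,3) (3,4) (3,5) (4,2) (4,3) (4,4) (4,5) (5,2) (5,3) (5,4) (5,5)] -> total=21
Click 2 (5,4) count=0: revealed 0 new [(none)] -> total=21
Click 3 (1,5) count=0: revealed 0 new [(none)] -> total=21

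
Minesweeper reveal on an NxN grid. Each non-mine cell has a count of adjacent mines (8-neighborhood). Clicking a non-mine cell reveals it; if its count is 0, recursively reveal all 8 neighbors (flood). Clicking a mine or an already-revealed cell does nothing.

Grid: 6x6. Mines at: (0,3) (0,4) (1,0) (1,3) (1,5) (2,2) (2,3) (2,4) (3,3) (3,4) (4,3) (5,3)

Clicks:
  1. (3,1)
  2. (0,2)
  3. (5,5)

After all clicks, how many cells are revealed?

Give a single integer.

Click 1 (3,1) count=1: revealed 1 new [(3,1)] -> total=1
Click 2 (0,2) count=2: revealed 1 new [(0,2)] -> total=2
Click 3 (5,5) count=0: revealed 4 new [(4,4) (4,5) (5,4) (5,5)] -> total=6

Answer: 6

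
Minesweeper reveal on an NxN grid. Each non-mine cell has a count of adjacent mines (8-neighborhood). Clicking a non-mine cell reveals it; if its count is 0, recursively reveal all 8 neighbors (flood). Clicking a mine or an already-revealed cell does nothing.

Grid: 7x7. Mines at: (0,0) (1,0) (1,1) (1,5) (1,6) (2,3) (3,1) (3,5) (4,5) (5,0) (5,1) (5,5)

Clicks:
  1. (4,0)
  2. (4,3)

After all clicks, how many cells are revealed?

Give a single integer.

Answer: 13

Derivation:
Click 1 (4,0) count=3: revealed 1 new [(4,0)] -> total=1
Click 2 (4,3) count=0: revealed 12 new [(3,2) (3,3) (3,4) (4,2) (4,3) (4,4) (5,2) (5,3) (5,4) (6,2) (6,3) (6,4)] -> total=13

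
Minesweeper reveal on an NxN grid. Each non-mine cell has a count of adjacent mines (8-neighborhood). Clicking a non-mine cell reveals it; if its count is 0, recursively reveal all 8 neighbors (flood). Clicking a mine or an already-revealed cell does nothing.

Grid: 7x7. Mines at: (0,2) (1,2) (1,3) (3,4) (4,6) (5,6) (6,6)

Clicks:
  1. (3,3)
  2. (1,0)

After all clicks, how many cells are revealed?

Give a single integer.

Click 1 (3,3) count=1: revealed 1 new [(3,3)] -> total=1
Click 2 (1,0) count=0: revealed 29 new [(0,0) (0,1) (1,0) (1,1) (2,0) (2,1) (2,2) (2,3) (3,0) (3,1) (3,2) (4,0) (4,1) (4,2) (4,3) (4,4) (4,5) (5,0) (5,1) (5,2) (5,3) (5,4) (5,5) (6,0) (6,1) (6,2) (6,3) (6,4) (6,5)] -> total=30

Answer: 30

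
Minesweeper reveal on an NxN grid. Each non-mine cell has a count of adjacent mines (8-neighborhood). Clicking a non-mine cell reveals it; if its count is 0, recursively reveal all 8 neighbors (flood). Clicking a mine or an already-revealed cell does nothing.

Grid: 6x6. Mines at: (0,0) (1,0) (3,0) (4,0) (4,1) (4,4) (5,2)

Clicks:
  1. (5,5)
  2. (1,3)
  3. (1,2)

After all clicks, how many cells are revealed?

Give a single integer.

Answer: 21

Derivation:
Click 1 (5,5) count=1: revealed 1 new [(5,5)] -> total=1
Click 2 (1,3) count=0: revealed 20 new [(0,1) (0,2) (0,3) (0,4) (0,5) (1,1) (1,2) (1,3) (1,4) (1,5) (2,1) (2,2) (2,3) (2,4) (2,5) (3,1) (3,2) (3,3) (3,4) (3,5)] -> total=21
Click 3 (1,2) count=0: revealed 0 new [(none)] -> total=21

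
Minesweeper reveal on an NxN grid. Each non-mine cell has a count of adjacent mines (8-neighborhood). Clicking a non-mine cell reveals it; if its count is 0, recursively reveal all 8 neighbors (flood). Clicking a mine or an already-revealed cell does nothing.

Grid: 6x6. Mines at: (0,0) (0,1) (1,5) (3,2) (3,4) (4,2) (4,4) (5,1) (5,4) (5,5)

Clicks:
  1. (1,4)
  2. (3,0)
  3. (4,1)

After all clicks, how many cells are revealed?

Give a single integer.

Answer: 9

Derivation:
Click 1 (1,4) count=1: revealed 1 new [(1,4)] -> total=1
Click 2 (3,0) count=0: revealed 8 new [(1,0) (1,1) (2,0) (2,1) (3,0) (3,1) (4,0) (4,1)] -> total=9
Click 3 (4,1) count=3: revealed 0 new [(none)] -> total=9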